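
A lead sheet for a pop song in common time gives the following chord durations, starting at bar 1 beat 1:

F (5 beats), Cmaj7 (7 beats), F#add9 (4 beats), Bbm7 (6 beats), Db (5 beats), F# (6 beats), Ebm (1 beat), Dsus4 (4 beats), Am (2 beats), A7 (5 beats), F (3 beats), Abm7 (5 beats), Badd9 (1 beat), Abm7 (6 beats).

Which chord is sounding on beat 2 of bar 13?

Abm7

Beat 2 of bar 13 is beat (13−1)×4 + 2 = 50 overall.
Running totals: F ends at 5, Cmaj7 ends at 12, F#add9 ends at 16, Bbm7 ends at 22, Db ends at 27, F# ends at 33, Ebm ends at 34, Dsus4 ends at 38, Am ends at 40, A7 ends at 45, F ends at 48, Abm7 ends at 53.
Beat 50 falls within Abm7.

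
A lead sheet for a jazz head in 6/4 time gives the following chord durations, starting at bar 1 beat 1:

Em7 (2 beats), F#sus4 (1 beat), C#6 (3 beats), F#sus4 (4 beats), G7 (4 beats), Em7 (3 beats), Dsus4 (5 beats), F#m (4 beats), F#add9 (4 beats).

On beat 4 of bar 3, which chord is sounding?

Em7

Beat 4 of bar 3 is beat (3−1)×6 + 4 = 16 overall.
Running totals: Em7 ends at 2, F#sus4 ends at 3, C#6 ends at 6, F#sus4 ends at 10, G7 ends at 14, Em7 ends at 17.
Beat 16 falls within Em7.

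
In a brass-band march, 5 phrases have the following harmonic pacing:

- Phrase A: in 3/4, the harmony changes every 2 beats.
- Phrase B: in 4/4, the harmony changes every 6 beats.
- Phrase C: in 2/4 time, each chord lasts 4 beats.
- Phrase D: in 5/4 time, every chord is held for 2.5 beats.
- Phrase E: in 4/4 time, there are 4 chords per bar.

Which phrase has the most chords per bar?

Phrase E

A: 3/2 = 1.5 chords/bar.
B: 4/6 = 2/3 chords/bar.
C: 2/4 = 0.5 chords/bar.
D: 5/2.5 = 2 chords/bar.
E: 4/1 = 4 chords/bar.
Fastest is E at 4 chords/bar.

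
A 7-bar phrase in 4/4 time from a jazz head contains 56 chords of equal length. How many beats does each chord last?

0.5 beats

7 bars × 4 beats/bar = 28 beats total.
28 beats ÷ 56 chords = 0.5 beats per chord.
(That is an eighth note.)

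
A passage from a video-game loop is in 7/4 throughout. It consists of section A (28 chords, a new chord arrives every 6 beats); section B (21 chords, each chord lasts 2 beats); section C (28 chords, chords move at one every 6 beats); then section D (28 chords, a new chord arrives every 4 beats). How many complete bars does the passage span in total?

A: 28 × 6 = 168 beats = 24 bars.
B: 21 × 2 = 42 beats = 6 bars.
C: 28 × 6 = 168 beats = 24 bars.
D: 28 × 4 = 112 beats = 16 bars.
Total: 24 + 6 + 24 + 16 = 70 bars.

70 bars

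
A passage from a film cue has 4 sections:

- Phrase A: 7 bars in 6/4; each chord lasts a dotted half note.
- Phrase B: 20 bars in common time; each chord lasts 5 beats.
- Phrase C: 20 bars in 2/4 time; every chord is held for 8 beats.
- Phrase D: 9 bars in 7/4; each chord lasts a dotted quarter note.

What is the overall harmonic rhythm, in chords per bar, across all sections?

1.375 chords per bar

A: 7 × 6 = 42 beats ÷ 3 = 14 chords.
B: 20 × 4 = 80 beats ÷ 5 = 16 chords.
C: 20 × 2 = 40 beats ÷ 8 = 5 chords.
D: 9 × 7 = 63 beats ÷ 1.5 = 42 chords.
Overall: 77 chords over 56 bars → 77/56 = 1.375 chords per bar.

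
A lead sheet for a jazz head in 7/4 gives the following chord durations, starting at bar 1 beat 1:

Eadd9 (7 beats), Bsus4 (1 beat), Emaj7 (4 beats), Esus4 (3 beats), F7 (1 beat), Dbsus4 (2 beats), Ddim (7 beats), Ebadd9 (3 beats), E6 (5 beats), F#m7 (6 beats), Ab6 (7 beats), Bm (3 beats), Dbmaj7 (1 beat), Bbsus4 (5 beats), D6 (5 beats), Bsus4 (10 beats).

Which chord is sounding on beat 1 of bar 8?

Dbmaj7

Beat 1 of bar 8 is beat (8−1)×7 + 1 = 50 overall.
Running totals: Eadd9 ends at 7, Bsus4 ends at 8, Emaj7 ends at 12, Esus4 ends at 15, F7 ends at 16, Dbsus4 ends at 18, Ddim ends at 25, Ebadd9 ends at 28, E6 ends at 33, F#m7 ends at 39, Ab6 ends at 46, Bm ends at 49, Dbmaj7 ends at 50.
Beat 50 falls within Dbmaj7.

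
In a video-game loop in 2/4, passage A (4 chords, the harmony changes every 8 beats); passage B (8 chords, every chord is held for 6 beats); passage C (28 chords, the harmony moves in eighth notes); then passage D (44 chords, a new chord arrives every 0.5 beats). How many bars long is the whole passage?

A: 4 × 8 = 32 beats = 16 bars.
B: 8 × 6 = 48 beats = 24 bars.
C: 28 × 0.5 = 14 beats = 7 bars.
D: 44 × 0.5 = 22 beats = 11 bars.
Total: 16 + 24 + 7 + 11 = 58 bars.

58 bars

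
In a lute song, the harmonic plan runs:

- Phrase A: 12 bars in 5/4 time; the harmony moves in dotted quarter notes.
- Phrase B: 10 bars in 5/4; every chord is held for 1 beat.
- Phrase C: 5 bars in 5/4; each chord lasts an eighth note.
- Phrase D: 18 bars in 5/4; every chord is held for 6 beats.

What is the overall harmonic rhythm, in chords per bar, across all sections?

31/9 chords per bar

A: 12 × 5 = 60 beats ÷ 1.5 = 40 chords.
B: 10 × 5 = 50 beats ÷ 1 = 50 chords.
C: 5 × 5 = 25 beats ÷ 0.5 = 50 chords.
D: 18 × 5 = 90 beats ÷ 6 = 15 chords.
Overall: 155 chords over 45 bars → 155/45 = 31/9 chords per bar.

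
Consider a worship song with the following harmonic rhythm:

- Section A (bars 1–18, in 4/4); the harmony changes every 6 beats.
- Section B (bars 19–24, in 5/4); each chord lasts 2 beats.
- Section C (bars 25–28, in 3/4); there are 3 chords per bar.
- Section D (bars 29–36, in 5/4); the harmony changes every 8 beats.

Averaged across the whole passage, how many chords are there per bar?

11/9 chords per bar

A: 18 bars of 4 beats is 72 beats; at 6 beats each that's 12 chords.
B: 6 bars of 5 beats is 30 beats; at 2 beats each that's 15 chords.
C: 4 bars of 3 beats is 12 beats; at 1 beat each that's 12 chords.
D: 8 bars of 5 beats is 40 beats; at 8 beats each that's 5 chords.
Overall: 44 chords over 36 bars → 44/36 = 11/9 chords per bar.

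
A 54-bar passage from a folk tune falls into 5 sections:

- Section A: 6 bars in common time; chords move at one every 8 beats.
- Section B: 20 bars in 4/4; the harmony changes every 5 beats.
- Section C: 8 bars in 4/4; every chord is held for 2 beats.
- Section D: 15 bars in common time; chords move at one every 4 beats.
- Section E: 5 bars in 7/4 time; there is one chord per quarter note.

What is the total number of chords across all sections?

85 chords

A: 6·4 = 24 beats, 24/8 = 3 chords.
B: 20·4 = 80 beats, 80/5 = 16 chords.
C: 8·4 = 32 beats, 32/2 = 16 chords.
D: 15·4 = 60 beats, 60/4 = 15 chords.
E: 5·7 = 35 beats, 35/1 = 35 chords.
Total: 3 + 16 + 16 + 15 + 35 = 85.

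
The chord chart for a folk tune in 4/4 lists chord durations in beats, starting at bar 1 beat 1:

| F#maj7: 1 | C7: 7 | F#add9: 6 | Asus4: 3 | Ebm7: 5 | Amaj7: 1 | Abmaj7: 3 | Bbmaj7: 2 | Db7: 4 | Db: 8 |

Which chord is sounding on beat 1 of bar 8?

Db7

Beat 1 of bar 8 is beat (8−1)×4 + 1 = 29 overall.
Running totals: F#maj7 ends at 1, C7 ends at 8, F#add9 ends at 14, Asus4 ends at 17, Ebm7 ends at 22, Amaj7 ends at 23, Abmaj7 ends at 26, Bbmaj7 ends at 28, Db7 ends at 32.
Beat 29 falls within Db7.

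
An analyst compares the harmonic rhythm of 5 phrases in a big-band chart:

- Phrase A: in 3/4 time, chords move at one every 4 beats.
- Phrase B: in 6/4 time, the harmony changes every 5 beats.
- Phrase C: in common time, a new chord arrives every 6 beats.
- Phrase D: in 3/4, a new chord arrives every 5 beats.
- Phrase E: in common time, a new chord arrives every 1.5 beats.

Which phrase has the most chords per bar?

Phrase E

A: 3 beats/bar ÷ 4 beats/chord = 0.75 chords/bar.
B: 6 beats/bar ÷ 5 beats/chord = 1.2 chords/bar.
C: 4 beats/bar ÷ 6 beats/chord = 2/3 chords/bar.
D: 3 beats/bar ÷ 5 beats/chord = 0.6 chords/bar.
E: 4 beats/bar ÷ 1.5 beats/chord = 8/3 chords/bar.
Fastest is E at 8/3 chords/bar.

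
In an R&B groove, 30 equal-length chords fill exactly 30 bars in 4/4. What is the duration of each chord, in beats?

30 bars × 4 beats/bar = 120 beats total.
120 beats ÷ 30 chords = 4 beats per chord.
(That is a whole note.)

4 beats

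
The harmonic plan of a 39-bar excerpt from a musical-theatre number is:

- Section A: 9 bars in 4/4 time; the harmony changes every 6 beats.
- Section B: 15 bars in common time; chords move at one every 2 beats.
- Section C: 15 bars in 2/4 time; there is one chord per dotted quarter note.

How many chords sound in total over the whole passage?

A: 9 bars × 4 beats = 36 beats; 6 beats/chord → 6 chords.
B: 15 bars × 4 beats = 60 beats; 2 beats/chord → 30 chords.
C: 15 bars × 2 beats = 30 beats; 1.5 beats/chord → 20 chords.
Total: 6 + 30 + 20 = 56.

56 chords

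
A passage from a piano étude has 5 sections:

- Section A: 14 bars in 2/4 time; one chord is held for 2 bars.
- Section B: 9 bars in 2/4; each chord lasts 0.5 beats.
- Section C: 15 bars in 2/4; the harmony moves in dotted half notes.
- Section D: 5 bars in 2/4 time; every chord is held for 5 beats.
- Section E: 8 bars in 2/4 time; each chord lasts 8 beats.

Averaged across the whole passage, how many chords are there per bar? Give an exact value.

19/17 chords per bar

A: 14 × 2 = 28 beats ÷ 4 = 7 chords.
B: 9 × 2 = 18 beats ÷ 0.5 = 36 chords.
C: 15 × 2 = 30 beats ÷ 3 = 10 chords.
D: 5 × 2 = 10 beats ÷ 5 = 2 chords.
E: 8 × 2 = 16 beats ÷ 8 = 2 chords.
Overall: 57 chords over 51 bars → 57/51 = 19/17 chords per bar.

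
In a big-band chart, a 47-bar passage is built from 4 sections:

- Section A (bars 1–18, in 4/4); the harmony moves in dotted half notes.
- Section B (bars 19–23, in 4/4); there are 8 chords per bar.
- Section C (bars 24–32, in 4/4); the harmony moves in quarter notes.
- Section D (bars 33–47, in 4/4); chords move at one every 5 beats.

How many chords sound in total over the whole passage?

112 chords

A: 18·4 = 72 beats, 72/3 = 24 chords.
B: 5·4 = 20 beats, 20/0.5 = 40 chords.
C: 9·4 = 36 beats, 36/1 = 36 chords.
D: 15·4 = 60 beats, 60/5 = 12 chords.
Total: 24 + 40 + 36 + 12 = 112.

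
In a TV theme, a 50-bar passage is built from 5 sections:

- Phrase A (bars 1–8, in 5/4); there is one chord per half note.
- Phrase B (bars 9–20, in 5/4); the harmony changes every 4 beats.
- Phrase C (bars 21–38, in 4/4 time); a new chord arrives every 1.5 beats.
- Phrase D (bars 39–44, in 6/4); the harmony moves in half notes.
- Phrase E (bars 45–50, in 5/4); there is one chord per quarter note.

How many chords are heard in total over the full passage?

131 chords

A has 40 beats and chords last 2 each, so 20 chords.
B has 60 beats and chords last 4 each, so 15 chords.
C has 72 beats and chords last 1.5 each, so 48 chords.
D has 36 beats and chords last 2 each, so 18 chords.
E has 30 beats and chords last 1 each, so 30 chords.
Total: 20 + 15 + 48 + 18 + 30 = 131.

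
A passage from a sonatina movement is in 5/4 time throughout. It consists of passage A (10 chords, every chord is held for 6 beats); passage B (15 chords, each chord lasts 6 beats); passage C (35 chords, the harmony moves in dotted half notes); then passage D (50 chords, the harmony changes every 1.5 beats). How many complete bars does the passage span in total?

A: 10 × 6 = 60 beats = 12 bars.
B: 15 × 6 = 90 beats = 18 bars.
C: 35 × 3 = 105 beats = 21 bars.
D: 50 × 1.5 = 75 beats = 15 bars.
Total: 12 + 18 + 21 + 15 = 66 bars.

66 bars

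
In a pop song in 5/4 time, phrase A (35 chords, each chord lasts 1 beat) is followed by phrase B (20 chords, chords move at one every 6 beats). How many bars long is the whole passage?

A: 35 × 1 = 35 beats = 7 bars.
B: 20 × 6 = 120 beats = 24 bars.
Total: 7 + 24 = 31 bars.

31 bars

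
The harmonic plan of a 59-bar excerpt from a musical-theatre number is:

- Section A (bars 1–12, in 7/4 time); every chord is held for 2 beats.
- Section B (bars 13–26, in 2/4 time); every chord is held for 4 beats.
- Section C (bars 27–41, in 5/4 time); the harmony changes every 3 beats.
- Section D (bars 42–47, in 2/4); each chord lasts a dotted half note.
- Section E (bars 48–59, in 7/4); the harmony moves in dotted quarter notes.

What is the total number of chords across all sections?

134 chords

A: 12·7 = 84 beats, 84/2 = 42 chords.
B: 14·2 = 28 beats, 28/4 = 7 chords.
C: 15·5 = 75 beats, 75/3 = 25 chords.
D: 6·2 = 12 beats, 12/3 = 4 chords.
E: 12·7 = 84 beats, 84/1.5 = 56 chords.
Total: 42 + 7 + 25 + 4 + 56 = 134.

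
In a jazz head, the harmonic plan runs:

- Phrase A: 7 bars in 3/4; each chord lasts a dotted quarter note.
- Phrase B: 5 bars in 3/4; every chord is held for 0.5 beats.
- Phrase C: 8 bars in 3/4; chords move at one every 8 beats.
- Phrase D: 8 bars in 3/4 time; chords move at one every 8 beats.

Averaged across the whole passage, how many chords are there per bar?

25/14 chords per bar

A: 7 × 3 = 21 beats ÷ 1.5 = 14 chords.
B: 5 × 3 = 15 beats ÷ 0.5 = 30 chords.
C: 8 × 3 = 24 beats ÷ 8 = 3 chords.
D: 8 × 3 = 24 beats ÷ 8 = 3 chords.
Overall: 50 chords over 28 bars → 50/28 = 25/14 chords per bar.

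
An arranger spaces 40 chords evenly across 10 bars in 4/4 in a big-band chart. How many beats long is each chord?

1 beat

10 bars × 4 beats/bar = 40 beats total.
40 beats ÷ 40 chords = 1 beats per chord.
(That is a quarter note.)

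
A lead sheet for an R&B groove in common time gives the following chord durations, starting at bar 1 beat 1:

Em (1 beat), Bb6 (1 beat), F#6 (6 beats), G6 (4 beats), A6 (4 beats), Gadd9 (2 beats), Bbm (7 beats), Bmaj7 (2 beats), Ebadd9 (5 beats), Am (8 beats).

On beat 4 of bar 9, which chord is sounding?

Beat 4 of bar 9 is beat (9−1)×4 + 4 = 36 overall.
Running totals: Em ends at 1, Bb6 ends at 2, F#6 ends at 8, G6 ends at 12, A6 ends at 16, Gadd9 ends at 18, Bbm ends at 25, Bmaj7 ends at 27, Ebadd9 ends at 32, Am ends at 40.
Beat 36 falls within Am.

Am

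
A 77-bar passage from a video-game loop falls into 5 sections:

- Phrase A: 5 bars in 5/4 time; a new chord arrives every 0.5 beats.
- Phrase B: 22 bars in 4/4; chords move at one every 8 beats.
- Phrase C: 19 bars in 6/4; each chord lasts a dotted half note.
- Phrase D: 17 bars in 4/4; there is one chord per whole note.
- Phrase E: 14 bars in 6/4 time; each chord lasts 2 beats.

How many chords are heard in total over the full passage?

158 chords

A: 5 bars × 5 beats = 25 beats; 0.5 beats/chord → 50 chords.
B: 22 bars × 4 beats = 88 beats; 8 beats/chord → 11 chords.
C: 19 bars × 6 beats = 114 beats; 3 beats/chord → 38 chords.
D: 17 bars × 4 beats = 68 beats; 4 beats/chord → 17 chords.
E: 14 bars × 6 beats = 84 beats; 2 beats/chord → 42 chords.
Total: 50 + 11 + 38 + 17 + 42 = 158.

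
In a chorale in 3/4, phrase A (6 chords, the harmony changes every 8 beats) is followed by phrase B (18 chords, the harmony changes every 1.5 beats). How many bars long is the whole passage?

A: 6 × 8 = 48 beats = 16 bars.
B: 18 × 1.5 = 27 beats = 9 bars.
Total: 16 + 9 = 25 bars.

25 bars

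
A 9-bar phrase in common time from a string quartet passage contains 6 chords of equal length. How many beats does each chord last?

6 beats

9 bars × 4 beats/bar = 36 beats total.
36 beats ÷ 6 chords = 6 beats per chord.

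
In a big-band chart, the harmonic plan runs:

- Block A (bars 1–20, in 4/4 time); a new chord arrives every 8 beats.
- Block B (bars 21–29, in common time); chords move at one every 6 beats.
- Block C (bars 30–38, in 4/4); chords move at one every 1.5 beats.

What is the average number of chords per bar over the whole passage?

20/19 chords per bar

A: 20 bars of 4 beats is 80 beats; at 8 beats each that's 10 chords.
B: 9 bars of 4 beats is 36 beats; at 6 beats each that's 6 chords.
C: 9 bars of 4 beats is 36 beats; at 1.5 beats each that's 24 chords.
Overall: 40 chords over 38 bars → 40/38 = 20/19 chords per bar.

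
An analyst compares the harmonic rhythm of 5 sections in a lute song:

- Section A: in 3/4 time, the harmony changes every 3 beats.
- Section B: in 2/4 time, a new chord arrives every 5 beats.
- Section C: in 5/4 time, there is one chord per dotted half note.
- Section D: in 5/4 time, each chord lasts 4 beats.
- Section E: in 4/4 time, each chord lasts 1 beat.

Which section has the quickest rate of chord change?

Section E

A: 3 beats/bar ÷ 3 beats/chord = 1 chord/bar.
B: 2 beats/bar ÷ 5 beats/chord = 0.4 chords/bar.
C: 5 beats/bar ÷ 3 beats/chord = 5/3 chords/bar.
D: 5 beats/bar ÷ 4 beats/chord = 1.25 chords/bar.
E: 4 beats/bar ÷ 1 beat/chord = 4 chords/bar.
Fastest is E at 4 chords/bar.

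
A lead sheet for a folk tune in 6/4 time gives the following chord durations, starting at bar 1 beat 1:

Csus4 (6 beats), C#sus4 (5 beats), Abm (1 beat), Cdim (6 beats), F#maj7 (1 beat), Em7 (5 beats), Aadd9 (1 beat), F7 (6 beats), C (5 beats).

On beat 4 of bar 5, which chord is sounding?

Beat 4 of bar 5 is beat (5−1)×6 + 4 = 28 overall.
Running totals: Csus4 ends at 6, C#sus4 ends at 11, Abm ends at 12, Cdim ends at 18, F#maj7 ends at 19, Em7 ends at 24, Aadd9 ends at 25, F7 ends at 31.
Beat 28 falls within F7.

F7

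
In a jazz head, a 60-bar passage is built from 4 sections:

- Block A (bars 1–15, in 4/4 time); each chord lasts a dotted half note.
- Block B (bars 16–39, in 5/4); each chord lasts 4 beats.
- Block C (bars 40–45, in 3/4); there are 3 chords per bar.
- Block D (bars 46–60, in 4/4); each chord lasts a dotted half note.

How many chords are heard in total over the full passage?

A: 15 bars × 4 beats = 60 beats; 3 beats/chord → 20 chords.
B: 24 bars × 5 beats = 120 beats; 4 beats/chord → 30 chords.
C: 6 bars × 3 beats = 18 beats; 1 beat/chord → 18 chords.
D: 15 bars × 4 beats = 60 beats; 3 beats/chord → 20 chords.
Total: 20 + 30 + 18 + 20 = 88.

88 chords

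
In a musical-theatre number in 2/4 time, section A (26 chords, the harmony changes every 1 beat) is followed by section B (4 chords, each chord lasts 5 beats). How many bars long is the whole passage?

A: 26 × 1 = 26 beats = 13 bars.
B: 4 × 5 = 20 beats = 10 bars.
Total: 13 + 10 = 23 bars.

23 bars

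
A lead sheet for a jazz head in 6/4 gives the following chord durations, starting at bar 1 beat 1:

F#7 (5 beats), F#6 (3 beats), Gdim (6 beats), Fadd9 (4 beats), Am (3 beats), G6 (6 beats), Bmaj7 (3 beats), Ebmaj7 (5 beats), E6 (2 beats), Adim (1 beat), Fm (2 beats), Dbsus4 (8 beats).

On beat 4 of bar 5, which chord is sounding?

Bmaj7

Beat 4 of bar 5 is beat (5−1)×6 + 4 = 28 overall.
Running totals: F#7 ends at 5, F#6 ends at 8, Gdim ends at 14, Fadd9 ends at 18, Am ends at 21, G6 ends at 27, Bmaj7 ends at 30.
Beat 28 falls within Bmaj7.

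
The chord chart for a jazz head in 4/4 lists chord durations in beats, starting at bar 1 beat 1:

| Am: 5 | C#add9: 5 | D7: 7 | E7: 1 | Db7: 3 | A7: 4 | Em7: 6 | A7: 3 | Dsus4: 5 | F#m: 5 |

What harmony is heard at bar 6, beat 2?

A7

Beat 2 of bar 6 is beat (6−1)×4 + 2 = 22 overall.
Running totals: Am ends at 5, C#add9 ends at 10, D7 ends at 17, E7 ends at 18, Db7 ends at 21, A7 ends at 25.
Beat 22 falls within A7.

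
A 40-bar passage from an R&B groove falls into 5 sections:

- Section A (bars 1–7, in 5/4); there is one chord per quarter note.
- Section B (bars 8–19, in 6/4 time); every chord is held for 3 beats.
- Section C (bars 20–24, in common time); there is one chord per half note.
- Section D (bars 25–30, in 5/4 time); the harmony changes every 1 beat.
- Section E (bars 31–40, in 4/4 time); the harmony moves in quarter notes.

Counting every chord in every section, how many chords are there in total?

139 chords

A: 7·5 = 35 beats, 35/1 = 35 chords.
B: 12·6 = 72 beats, 72/3 = 24 chords.
C: 5·4 = 20 beats, 20/2 = 10 chords.
D: 6·5 = 30 beats, 30/1 = 30 chords.
E: 10·4 = 40 beats, 40/1 = 40 chords.
Total: 35 + 24 + 10 + 30 + 40 = 139.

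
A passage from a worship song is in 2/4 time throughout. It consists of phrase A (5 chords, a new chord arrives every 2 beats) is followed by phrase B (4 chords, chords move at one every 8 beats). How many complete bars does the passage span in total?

A: 5 × 2 = 10 beats = 5 bars.
B: 4 × 8 = 32 beats = 16 bars.
Total: 5 + 16 = 21 bars.

21 bars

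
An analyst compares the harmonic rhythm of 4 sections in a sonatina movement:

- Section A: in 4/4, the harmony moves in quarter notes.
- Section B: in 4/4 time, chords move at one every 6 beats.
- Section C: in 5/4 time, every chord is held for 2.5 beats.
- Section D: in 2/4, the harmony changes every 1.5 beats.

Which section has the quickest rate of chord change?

Section A

A: 4 beats/bar ÷ 1 beat/chord = 4 chords/bar.
B: 4 beats/bar ÷ 6 beats/chord = 2/3 chords/bar.
C: 5 beats/bar ÷ 2.5 beats/chord = 2 chords/bar.
D: 2 beats/bar ÷ 1.5 beats/chord = 4/3 chords/bar.
Fastest is A at 4 chords/bar.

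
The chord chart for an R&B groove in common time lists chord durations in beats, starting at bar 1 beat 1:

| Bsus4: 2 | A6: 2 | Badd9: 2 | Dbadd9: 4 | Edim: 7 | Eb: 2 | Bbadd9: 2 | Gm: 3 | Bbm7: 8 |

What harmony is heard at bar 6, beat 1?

Bbadd9

Beat 1 of bar 6 is beat (6−1)×4 + 1 = 21 overall.
Running totals: Bsus4 ends at 2, A6 ends at 4, Badd9 ends at 6, Dbadd9 ends at 10, Edim ends at 17, Eb ends at 19, Bbadd9 ends at 21.
Beat 21 falls within Bbadd9.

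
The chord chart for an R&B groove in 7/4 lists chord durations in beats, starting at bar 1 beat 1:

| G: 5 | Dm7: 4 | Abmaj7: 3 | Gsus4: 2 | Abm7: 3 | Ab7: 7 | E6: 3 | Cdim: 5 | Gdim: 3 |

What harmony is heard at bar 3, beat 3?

Beat 3 of bar 3 is beat (3−1)×7 + 3 = 17 overall.
Running totals: G ends at 5, Dm7 ends at 9, Abmaj7 ends at 12, Gsus4 ends at 14, Abm7 ends at 17.
Beat 17 falls within Abm7.

Abm7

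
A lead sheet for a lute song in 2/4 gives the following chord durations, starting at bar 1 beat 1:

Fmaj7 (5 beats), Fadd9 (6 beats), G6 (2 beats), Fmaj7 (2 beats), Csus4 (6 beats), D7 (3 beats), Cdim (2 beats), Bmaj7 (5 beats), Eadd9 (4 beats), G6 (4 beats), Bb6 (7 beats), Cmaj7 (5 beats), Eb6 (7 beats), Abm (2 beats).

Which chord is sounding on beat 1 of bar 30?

Beat 1 of bar 30 is beat (30−1)×2 + 1 = 59 overall.
Running totals: Fmaj7 ends at 5, Fadd9 ends at 11, G6 ends at 13, Fmaj7 ends at 15, Csus4 ends at 21, D7 ends at 24, Cdim ends at 26, Bmaj7 ends at 31, Eadd9 ends at 35, G6 ends at 39, Bb6 ends at 46, Cmaj7 ends at 51, Eb6 ends at 58, Abm ends at 60.
Beat 59 falls within Abm.

Abm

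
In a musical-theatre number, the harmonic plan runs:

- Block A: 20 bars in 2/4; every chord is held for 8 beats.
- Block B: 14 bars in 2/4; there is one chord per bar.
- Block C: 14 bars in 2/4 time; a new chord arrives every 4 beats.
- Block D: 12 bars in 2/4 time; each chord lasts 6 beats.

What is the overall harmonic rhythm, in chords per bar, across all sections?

A: 20 bars of 2 beats is 40 beats; at 8 beats each that's 5 chords.
B: 14 bars of 2 beats is 28 beats; at 2 beats each that's 14 chords.
C: 14 bars of 2 beats is 28 beats; at 4 beats each that's 7 chords.
D: 12 bars of 2 beats is 24 beats; at 6 beats each that's 4 chords.
Overall: 30 chords over 60 bars → 30/60 = 0.5 chords per bar.

0.5 chords per bar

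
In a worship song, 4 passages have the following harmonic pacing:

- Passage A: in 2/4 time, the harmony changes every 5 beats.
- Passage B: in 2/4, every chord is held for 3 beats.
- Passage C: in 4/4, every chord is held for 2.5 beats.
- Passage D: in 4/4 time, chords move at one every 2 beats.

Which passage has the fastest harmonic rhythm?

A: each chord is 5 beats in 2/4, so 0.4 per bar.
B: each chord is 3 beats in 2/4, so 2/3 per bar.
C: each chord is 2.5 beats in 4/4, so 1.6 per bar.
D: each chord is 2 beats in 4/4, so 2 per bar.
Fastest is D at 2 chords/bar.

Passage D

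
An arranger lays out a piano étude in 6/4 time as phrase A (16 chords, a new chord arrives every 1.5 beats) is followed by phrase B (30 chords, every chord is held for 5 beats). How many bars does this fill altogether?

A: 16 × 1.5 = 24 beats = 4 bars.
B: 30 × 5 = 150 beats = 25 bars.
Total: 4 + 25 = 29 bars.

29 bars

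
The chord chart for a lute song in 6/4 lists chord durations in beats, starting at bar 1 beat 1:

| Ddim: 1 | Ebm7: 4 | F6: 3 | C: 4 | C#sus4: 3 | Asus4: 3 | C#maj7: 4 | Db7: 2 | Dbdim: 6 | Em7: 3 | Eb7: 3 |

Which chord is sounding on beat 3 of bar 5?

Dbdim

Beat 3 of bar 5 is beat (5−1)×6 + 3 = 27 overall.
Running totals: Ddim ends at 1, Ebm7 ends at 5, F6 ends at 8, C ends at 12, C#sus4 ends at 15, Asus4 ends at 18, C#maj7 ends at 22, Db7 ends at 24, Dbdim ends at 30.
Beat 27 falls within Dbdim.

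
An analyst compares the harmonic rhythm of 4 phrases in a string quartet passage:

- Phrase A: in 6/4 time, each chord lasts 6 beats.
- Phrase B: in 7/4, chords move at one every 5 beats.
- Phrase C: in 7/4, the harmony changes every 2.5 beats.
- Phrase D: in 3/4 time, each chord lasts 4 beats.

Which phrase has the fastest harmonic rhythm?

Phrase C

A: 6 beats/bar ÷ 6 beats/chord = 1 chord/bar.
B: 7 beats/bar ÷ 5 beats/chord = 1.4 chords/bar.
C: 7 beats/bar ÷ 2.5 beats/chord = 2.8 chords/bar.
D: 3 beats/bar ÷ 4 beats/chord = 0.75 chords/bar.
Fastest is C at 2.8 chords/bar.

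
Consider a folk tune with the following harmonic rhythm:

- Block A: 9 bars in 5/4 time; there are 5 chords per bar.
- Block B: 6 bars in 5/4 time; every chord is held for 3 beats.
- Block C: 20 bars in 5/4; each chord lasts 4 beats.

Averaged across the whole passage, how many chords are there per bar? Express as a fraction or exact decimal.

16/7 chords per bar

A: 9 × 5 = 45 beats ÷ 1 = 45 chords.
B: 6 × 5 = 30 beats ÷ 3 = 10 chords.
C: 20 × 5 = 100 beats ÷ 4 = 25 chords.
Overall: 80 chords over 35 bars → 80/35 = 16/7 chords per bar.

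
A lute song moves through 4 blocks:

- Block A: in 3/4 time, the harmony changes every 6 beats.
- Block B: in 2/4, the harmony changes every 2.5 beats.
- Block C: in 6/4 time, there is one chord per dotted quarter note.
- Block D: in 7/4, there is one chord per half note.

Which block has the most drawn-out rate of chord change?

Block A

A: 3/6 = 0.5 chords/bar.
B: 2/2.5 = 0.8 chords/bar.
C: 6/1.5 = 4 chords/bar.
D: 7/2 = 3.5 chords/bar.
Slowest is A at 0.5 chords/bar.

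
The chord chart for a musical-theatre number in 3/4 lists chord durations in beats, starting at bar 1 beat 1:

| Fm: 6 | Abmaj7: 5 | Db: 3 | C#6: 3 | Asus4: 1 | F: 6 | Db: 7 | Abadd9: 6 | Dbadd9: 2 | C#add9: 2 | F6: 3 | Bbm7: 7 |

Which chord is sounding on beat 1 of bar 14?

Beat 1 of bar 14 is beat (14−1)×3 + 1 = 40 overall.
Running totals: Fm ends at 6, Abmaj7 ends at 11, Db ends at 14, C#6 ends at 17, Asus4 ends at 18, F ends at 24, Db ends at 31, Abadd9 ends at 37, Dbadd9 ends at 39, C#add9 ends at 41.
Beat 40 falls within C#add9.

C#add9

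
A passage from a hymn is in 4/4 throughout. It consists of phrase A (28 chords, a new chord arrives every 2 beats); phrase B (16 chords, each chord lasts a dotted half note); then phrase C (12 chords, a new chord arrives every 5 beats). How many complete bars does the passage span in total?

41 bars

A: 28 × 2 = 56 beats = 14 bars.
B: 16 × 3 = 48 beats = 12 bars.
C: 12 × 5 = 60 beats = 15 bars.
Total: 14 + 12 + 15 = 41 bars.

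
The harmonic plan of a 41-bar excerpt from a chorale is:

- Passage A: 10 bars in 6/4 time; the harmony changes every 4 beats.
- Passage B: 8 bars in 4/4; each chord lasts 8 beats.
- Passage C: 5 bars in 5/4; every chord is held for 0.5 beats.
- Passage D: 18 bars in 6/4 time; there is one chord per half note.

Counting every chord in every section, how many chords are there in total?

123 chords

A: 10·6 = 60 beats, 60/4 = 15 chords.
B: 8·4 = 32 beats, 32/8 = 4 chords.
C: 5·5 = 25 beats, 25/0.5 = 50 chords.
D: 18·6 = 108 beats, 108/2 = 54 chords.
Total: 15 + 4 + 50 + 54 = 123.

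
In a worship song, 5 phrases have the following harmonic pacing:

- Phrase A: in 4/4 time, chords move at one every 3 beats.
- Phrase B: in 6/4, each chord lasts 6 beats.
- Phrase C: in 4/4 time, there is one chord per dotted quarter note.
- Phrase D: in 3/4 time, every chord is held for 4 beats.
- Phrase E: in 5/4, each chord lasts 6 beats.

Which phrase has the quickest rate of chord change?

A: each chord is 3 beats in 4/4, so 4/3 per bar.
B: each chord is 6 beats in 6/4, so 1 per bar.
C: each chord is 1.5 beats in 4/4, so 8/3 per bar.
D: each chord is 4 beats in 3/4, so 0.75 per bar.
E: each chord is 6 beats in 5/4, so 5/6 per bar.
Fastest is C at 8/3 chords/bar.

Phrase C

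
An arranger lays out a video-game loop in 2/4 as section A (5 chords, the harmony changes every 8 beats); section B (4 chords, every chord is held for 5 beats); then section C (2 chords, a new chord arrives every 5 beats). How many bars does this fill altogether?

A: 5 × 8 = 40 beats = 20 bars.
B: 4 × 5 = 20 beats = 10 bars.
C: 2 × 5 = 10 beats = 5 bars.
Total: 20 + 10 + 5 = 35 bars.

35 bars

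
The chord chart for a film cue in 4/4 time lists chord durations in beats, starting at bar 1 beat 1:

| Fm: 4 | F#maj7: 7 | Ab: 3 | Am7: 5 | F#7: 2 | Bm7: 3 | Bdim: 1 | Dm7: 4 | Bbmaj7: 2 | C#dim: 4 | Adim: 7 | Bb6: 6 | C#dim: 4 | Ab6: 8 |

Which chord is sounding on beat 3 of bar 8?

Bbmaj7

Beat 3 of bar 8 is beat (8−1)×4 + 3 = 31 overall.
Running totals: Fm ends at 4, F#maj7 ends at 11, Ab ends at 14, Am7 ends at 19, F#7 ends at 21, Bm7 ends at 24, Bdim ends at 25, Dm7 ends at 29, Bbmaj7 ends at 31.
Beat 31 falls within Bbmaj7.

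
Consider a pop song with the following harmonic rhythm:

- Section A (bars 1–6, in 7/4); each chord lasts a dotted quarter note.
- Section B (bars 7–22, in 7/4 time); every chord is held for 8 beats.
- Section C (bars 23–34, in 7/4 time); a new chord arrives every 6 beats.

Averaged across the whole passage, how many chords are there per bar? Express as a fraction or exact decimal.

28/17 chords per bar

A: 6 bars of 7 beats is 42 beats; at 1.5 beats each that's 28 chords.
B: 16 bars of 7 beats is 112 beats; at 8 beats each that's 14 chords.
C: 12 bars of 7 beats is 84 beats; at 6 beats each that's 14 chords.
Overall: 56 chords over 34 bars → 56/34 = 28/17 chords per bar.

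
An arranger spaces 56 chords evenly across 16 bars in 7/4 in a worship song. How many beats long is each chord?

16 bars × 7 beats/bar = 112 beats total.
112 beats ÷ 56 chords = 2 beats per chord.
(That is a half note.)

2 beats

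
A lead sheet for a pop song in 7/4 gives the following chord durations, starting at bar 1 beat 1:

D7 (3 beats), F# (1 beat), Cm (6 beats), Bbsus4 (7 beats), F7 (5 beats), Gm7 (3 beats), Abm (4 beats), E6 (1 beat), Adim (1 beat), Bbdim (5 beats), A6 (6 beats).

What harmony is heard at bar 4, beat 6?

Beat 6 of bar 4 is beat (4−1)×7 + 6 = 27 overall.
Running totals: D7 ends at 3, F# ends at 4, Cm ends at 10, Bbsus4 ends at 17, F7 ends at 22, Gm7 ends at 25, Abm ends at 29.
Beat 27 falls within Abm.

Abm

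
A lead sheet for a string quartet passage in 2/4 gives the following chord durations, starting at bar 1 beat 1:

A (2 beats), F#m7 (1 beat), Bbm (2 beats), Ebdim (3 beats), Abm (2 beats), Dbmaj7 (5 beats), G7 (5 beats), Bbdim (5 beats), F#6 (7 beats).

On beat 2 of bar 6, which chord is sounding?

Beat 2 of bar 6 is beat (6−1)×2 + 2 = 12 overall.
Running totals: A ends at 2, F#m7 ends at 3, Bbm ends at 5, Ebdim ends at 8, Abm ends at 10, Dbmaj7 ends at 15.
Beat 12 falls within Dbmaj7.

Dbmaj7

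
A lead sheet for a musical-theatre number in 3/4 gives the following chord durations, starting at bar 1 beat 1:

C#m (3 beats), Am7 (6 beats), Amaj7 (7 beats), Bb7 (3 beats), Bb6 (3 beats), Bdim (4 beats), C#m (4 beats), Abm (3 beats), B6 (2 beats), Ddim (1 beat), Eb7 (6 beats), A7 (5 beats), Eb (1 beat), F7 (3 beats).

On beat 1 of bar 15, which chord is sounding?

Beat 1 of bar 15 is beat (15−1)×3 + 1 = 43 overall.
Running totals: C#m ends at 3, Am7 ends at 9, Amaj7 ends at 16, Bb7 ends at 19, Bb6 ends at 22, Bdim ends at 26, C#m ends at 30, Abm ends at 33, B6 ends at 35, Ddim ends at 36, Eb7 ends at 42, A7 ends at 47.
Beat 43 falls within A7.

A7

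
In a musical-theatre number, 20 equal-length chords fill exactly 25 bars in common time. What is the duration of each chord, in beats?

5 beats

25 bars × 4 beats/bar = 100 beats total.
100 beats ÷ 20 chords = 5 beats per chord.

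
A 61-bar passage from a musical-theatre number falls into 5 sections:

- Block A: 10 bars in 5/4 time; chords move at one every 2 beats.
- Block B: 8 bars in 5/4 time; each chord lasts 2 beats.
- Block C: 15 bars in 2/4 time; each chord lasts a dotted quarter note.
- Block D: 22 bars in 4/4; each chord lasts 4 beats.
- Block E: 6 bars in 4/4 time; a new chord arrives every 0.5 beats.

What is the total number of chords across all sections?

135 chords

A: 10 bars × 5 beats = 50 beats; 2 beats/chord → 25 chords.
B: 8 bars × 5 beats = 40 beats; 2 beats/chord → 20 chords.
C: 15 bars × 2 beats = 30 beats; 1.5 beats/chord → 20 chords.
D: 22 bars × 4 beats = 88 beats; 4 beats/chord → 22 chords.
E: 6 bars × 4 beats = 24 beats; 0.5 beats/chord → 48 chords.
Total: 25 + 20 + 20 + 22 + 48 = 135.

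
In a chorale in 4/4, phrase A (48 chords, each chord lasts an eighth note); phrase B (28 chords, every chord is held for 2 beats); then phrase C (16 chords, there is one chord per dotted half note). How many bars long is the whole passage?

A: 48 × 0.5 = 24 beats = 6 bars.
B: 28 × 2 = 56 beats = 14 bars.
C: 16 × 3 = 48 beats = 12 bars.
Total: 6 + 14 + 12 = 32 bars.

32 bars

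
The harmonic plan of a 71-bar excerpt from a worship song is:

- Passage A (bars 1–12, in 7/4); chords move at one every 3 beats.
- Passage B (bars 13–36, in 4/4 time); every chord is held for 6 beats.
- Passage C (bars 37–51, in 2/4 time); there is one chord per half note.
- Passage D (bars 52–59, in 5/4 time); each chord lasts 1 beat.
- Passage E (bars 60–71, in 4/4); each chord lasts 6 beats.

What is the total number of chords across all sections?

A: 12 bars × 7 beats = 84 beats; 3 beats/chord → 28 chords.
B: 24 bars × 4 beats = 96 beats; 6 beats/chord → 16 chords.
C: 15 bars × 2 beats = 30 beats; 2 beats/chord → 15 chords.
D: 8 bars × 5 beats = 40 beats; 1 beat/chord → 40 chords.
E: 12 bars × 4 beats = 48 beats; 6 beats/chord → 8 chords.
Total: 28 + 16 + 15 + 40 + 8 = 107.

107 chords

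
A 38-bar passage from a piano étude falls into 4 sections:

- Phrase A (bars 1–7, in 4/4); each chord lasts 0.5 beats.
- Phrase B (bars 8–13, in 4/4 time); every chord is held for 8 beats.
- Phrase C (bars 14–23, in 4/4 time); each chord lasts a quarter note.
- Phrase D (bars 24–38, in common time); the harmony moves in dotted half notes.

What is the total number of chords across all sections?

A: 7 bars × 4 beats = 28 beats; 0.5 beats/chord → 56 chords.
B: 6 bars × 4 beats = 24 beats; 8 beats/chord → 3 chords.
C: 10 bars × 4 beats = 40 beats; 1 beat/chord → 40 chords.
D: 15 bars × 4 beats = 60 beats; 3 beats/chord → 20 chords.
Total: 56 + 3 + 40 + 20 = 119.

119 chords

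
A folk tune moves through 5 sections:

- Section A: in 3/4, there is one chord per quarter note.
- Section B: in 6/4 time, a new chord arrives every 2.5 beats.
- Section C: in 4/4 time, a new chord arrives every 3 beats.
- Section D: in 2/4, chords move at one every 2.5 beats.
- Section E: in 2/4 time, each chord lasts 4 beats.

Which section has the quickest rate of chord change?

Section A

A: 3 beats/bar ÷ 1 beat/chord = 3 chords/bar.
B: 6 beats/bar ÷ 2.5 beats/chord = 2.4 chords/bar.
C: 4 beats/bar ÷ 3 beats/chord = 4/3 chords/bar.
D: 2 beats/bar ÷ 2.5 beats/chord = 0.8 chords/bar.
E: 2 beats/bar ÷ 4 beats/chord = 0.5 chords/bar.
Fastest is A at 3 chords/bar.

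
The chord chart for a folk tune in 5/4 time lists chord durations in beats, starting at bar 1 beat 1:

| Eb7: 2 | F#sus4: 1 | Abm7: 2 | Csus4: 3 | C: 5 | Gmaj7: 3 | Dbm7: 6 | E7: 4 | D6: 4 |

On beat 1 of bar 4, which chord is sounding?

Gmaj7

Beat 1 of bar 4 is beat (4−1)×5 + 1 = 16 overall.
Running totals: Eb7 ends at 2, F#sus4 ends at 3, Abm7 ends at 5, Csus4 ends at 8, C ends at 13, Gmaj7 ends at 16.
Beat 16 falls within Gmaj7.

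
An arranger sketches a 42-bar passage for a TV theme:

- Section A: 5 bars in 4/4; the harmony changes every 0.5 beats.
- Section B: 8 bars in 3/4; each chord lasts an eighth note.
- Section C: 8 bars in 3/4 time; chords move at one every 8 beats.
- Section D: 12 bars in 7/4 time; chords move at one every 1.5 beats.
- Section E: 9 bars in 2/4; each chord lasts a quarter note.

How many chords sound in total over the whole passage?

A: 5·4 = 20 beats, 20/0.5 = 40 chords.
B: 8·3 = 24 beats, 24/0.5 = 48 chords.
C: 8·3 = 24 beats, 24/8 = 3 chords.
D: 12·7 = 84 beats, 84/1.5 = 56 chords.
E: 9·2 = 18 beats, 18/1 = 18 chords.
Total: 40 + 48 + 3 + 56 + 18 = 165.

165 chords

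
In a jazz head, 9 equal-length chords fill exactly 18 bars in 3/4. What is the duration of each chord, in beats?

18 bars × 3 beats/bar = 54 beats total.
54 beats ÷ 9 chords = 6 beats per chord.

6 beats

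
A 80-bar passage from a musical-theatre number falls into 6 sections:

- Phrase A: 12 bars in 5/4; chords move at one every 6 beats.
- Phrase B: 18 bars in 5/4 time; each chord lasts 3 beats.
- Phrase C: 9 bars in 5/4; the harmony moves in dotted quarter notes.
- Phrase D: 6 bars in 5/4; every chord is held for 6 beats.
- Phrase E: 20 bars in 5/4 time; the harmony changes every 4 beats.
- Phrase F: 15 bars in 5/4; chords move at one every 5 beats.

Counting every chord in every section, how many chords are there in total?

A has 60 beats and chords last 6 each, so 10 chords.
B has 90 beats and chords last 3 each, so 30 chords.
C has 45 beats and chords last 1.5 each, so 30 chords.
D has 30 beats and chords last 6 each, so 5 chords.
E has 100 beats and chords last 4 each, so 25 chords.
F has 75 beats and chords last 5 each, so 15 chords.
Total: 10 + 30 + 30 + 5 + 25 + 15 = 115.

115 chords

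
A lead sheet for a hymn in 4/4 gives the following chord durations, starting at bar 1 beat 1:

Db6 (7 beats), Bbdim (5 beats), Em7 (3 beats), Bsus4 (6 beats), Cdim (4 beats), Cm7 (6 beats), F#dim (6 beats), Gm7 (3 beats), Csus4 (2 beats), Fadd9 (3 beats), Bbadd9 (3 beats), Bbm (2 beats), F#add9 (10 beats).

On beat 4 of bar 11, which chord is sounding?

Fadd9

Beat 4 of bar 11 is beat (11−1)×4 + 4 = 44 overall.
Running totals: Db6 ends at 7, Bbdim ends at 12, Em7 ends at 15, Bsus4 ends at 21, Cdim ends at 25, Cm7 ends at 31, F#dim ends at 37, Gm7 ends at 40, Csus4 ends at 42, Fadd9 ends at 45.
Beat 44 falls within Fadd9.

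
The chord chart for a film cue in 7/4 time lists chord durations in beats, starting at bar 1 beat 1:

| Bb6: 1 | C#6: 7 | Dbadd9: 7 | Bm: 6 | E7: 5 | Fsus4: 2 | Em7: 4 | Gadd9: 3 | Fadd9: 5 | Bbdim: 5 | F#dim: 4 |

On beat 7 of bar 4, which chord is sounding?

Beat 7 of bar 4 is beat (4−1)×7 + 7 = 28 overall.
Running totals: Bb6 ends at 1, C#6 ends at 8, Dbadd9 ends at 15, Bm ends at 21, E7 ends at 26, Fsus4 ends at 28.
Beat 28 falls within Fsus4.

Fsus4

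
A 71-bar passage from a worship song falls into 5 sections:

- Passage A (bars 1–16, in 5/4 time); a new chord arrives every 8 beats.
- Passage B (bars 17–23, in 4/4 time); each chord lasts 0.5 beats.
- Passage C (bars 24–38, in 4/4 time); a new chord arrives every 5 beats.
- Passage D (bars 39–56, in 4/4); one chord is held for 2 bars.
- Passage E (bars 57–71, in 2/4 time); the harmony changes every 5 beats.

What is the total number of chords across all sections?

93 chords

A has 80 beats and chords last 8 each, so 10 chords.
B has 28 beats and chords last 0.5 each, so 56 chords.
C has 60 beats and chords last 5 each, so 12 chords.
D has 72 beats and chords last 8 each, so 9 chords.
E has 30 beats and chords last 5 each, so 6 chords.
Total: 10 + 56 + 12 + 9 + 6 = 93.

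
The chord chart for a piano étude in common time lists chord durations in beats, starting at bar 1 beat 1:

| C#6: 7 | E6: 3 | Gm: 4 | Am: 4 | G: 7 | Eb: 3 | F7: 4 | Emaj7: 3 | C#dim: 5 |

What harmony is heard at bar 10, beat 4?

Beat 4 of bar 10 is beat (10−1)×4 + 4 = 40 overall.
Running totals: C#6 ends at 7, E6 ends at 10, Gm ends at 14, Am ends at 18, G ends at 25, Eb ends at 28, F7 ends at 32, Emaj7 ends at 35, C#dim ends at 40.
Beat 40 falls within C#dim.

C#dim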